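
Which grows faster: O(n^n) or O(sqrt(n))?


sublinear grows slower than n^n
O(sqrt(n)) is asymptotically smaller; O(n^n) grows faster


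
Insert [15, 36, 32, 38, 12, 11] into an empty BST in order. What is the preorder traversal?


Root = 15; build tree by BST insertion.
Preorder traversal: [15, 12, 11, 36, 32, 38]


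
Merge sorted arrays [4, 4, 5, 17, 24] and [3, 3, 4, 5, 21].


Compare heads, take smaller each step.
Merged: [3, 3, 4, 4, 4, 5, 5, 17, 21, 24]


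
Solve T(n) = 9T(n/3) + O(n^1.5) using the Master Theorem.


a=9, b=3, c=1.5. log_3(9)=2 > c=1.5. Case 1: O(n^log_b(a)) = O(n^2)
Complexity: O(n^2)


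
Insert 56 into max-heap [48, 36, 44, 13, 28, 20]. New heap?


Append 56: [48, 36, 44, 13, 28, 20, 56]
Bubble up: swap idx 6(56) with idx 2(44); swap idx 2(56) with idx 0(48)
Result: [56, 36, 48, 13, 28, 20, 44]


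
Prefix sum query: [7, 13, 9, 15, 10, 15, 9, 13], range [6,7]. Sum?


Prefix sums: [0, 7, 20, 29, 44, 54, 69, 78, 91]
Sum[6..7] = prefix[8] - prefix[6] = 91 - 69 = 22


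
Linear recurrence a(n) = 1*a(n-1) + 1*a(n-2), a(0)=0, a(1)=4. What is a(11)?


Build bottom-up:
...a(9)=136, a(10)=220, a(11)=1*220+1*136=356


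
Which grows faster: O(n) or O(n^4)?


linear grows slower than quartic
O(n) is asymptotically smaller; O(n^4) grows faster


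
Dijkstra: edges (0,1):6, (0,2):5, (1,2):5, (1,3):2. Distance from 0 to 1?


Dijkstra from 0:
Distances: {0: 0, 1: 6, 2: 5, 3: 8}
Shortest distance to 1 = 6, path = [0, 1]


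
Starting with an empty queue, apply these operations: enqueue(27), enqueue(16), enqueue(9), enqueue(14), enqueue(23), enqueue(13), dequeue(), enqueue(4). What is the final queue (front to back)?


enqueue(27) -> [27]
enqueue(16) -> [27, 16]
enqueue(9) -> [27, 16, 9]
enqueue(14) -> [27, 16, 9, 14]
enqueue(23) -> [27, 16, 9, 14, 23]
enqueue(13) -> [27, 16, 9, 14, 23, 13]
dequeue() returns 27 -> [16, 9, 14, 23, 13]
enqueue(4) -> [16, 9, 14, 23, 13, 4]
Final queue (front to back): [16, 9, 14, 23, 13, 4]


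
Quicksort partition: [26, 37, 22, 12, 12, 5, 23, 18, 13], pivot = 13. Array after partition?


Elements <= 13 go left of pivot.
Result: [12, 12, 5, 13, 37, 22, 23, 18, 26], pivot at index 3


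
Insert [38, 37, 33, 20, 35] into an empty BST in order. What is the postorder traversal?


Root = 38; build tree by BST insertion.
Postorder traversal: [20, 35, 33, 37, 38]


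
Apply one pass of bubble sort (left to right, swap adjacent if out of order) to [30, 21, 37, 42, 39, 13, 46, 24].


After one pass: [21, 30, 37, 39, 13, 42, 24, 46]


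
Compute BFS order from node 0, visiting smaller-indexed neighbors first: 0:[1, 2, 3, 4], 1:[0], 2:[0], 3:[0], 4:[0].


BFS queue: start with [0]
Visit order: [0, 1, 2, 3, 4]


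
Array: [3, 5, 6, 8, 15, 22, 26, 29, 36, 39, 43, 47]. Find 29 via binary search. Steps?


Search for 29:
[0,11] mid=5 arr[5]=22
[6,11] mid=8 arr[8]=36
[6,7] mid=6 arr[6]=26
[7,7] mid=7 arr[7]=29
Total: 4 comparisons


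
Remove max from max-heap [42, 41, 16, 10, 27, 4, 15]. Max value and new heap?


Max = 42
Replace root with last, heapify down
Resulting heap: [41, 27, 16, 10, 15, 4]


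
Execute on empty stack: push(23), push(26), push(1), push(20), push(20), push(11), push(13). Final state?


push(23) -> [23]
push(26) -> [23, 26]
push(1) -> [23, 26, 1]
push(20) -> [23, 26, 1, 20]
push(20) -> [23, 26, 1, 20, 20]
push(11) -> [23, 26, 1, 20, 20, 11]
push(13) -> [23, 26, 1, 20, 20, 11, 13]
Final stack (bottom to top): [23, 26, 1, 20, 20, 11, 13]


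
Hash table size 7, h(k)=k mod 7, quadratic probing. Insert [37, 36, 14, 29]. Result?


Insertions: 37->slot 2; 36->slot 1; 14->slot 0; 29->slot 5
Table: [14, 36, 37, None, None, 29, None]


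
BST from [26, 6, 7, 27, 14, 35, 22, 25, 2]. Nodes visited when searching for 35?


BST root = 26
Search for 35: compare at each node
Path: [26, 27, 35]


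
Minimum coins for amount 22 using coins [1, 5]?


dp[0]=0; dp[i]=1+min(dp[i-c] for c in coins)
...dp[17]=5, dp[18]=6, dp[19]=7, dp[20]=4, dp[21]=5, dp[22]=6
Minimum coins for 22 = 6


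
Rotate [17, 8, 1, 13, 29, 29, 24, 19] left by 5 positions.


Left rotate by 5: [29, 24, 19, 17, 8, 1, 13, 29]


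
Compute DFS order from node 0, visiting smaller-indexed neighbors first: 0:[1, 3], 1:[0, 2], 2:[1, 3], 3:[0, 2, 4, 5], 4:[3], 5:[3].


DFS stack-based: start with [0]
Visit order: [0, 1, 2, 3, 4, 5]


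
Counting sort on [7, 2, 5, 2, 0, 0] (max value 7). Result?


Count array: [2, 0, 2, 0, 0, 1, 0, 1]
Reconstruct: [0, 0, 2, 2, 5, 7]


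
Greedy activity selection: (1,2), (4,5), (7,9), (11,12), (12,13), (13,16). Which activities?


Greedy: pick earliest-ending, then skip overlaps.
Selected (6 activities): [(1, 2), (4, 5), (7, 9), (11, 12), (12, 13), (13, 16)]


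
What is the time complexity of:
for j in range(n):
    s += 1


Per nesting level: O(n) = O(n)
Complexity: O(n)


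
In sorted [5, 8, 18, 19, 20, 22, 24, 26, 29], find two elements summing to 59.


Two pointers: lo=0, hi=8
No pair sums to 59


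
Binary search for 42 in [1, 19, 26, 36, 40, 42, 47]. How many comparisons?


Search for 42:
[0,6] mid=3 arr[3]=36
[4,6] mid=5 arr[5]=42
Total: 2 comparisons


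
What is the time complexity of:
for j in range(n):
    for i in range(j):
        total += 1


Per nesting level: O(n) * O(n) [triangular over j] = O(n^2)
Complexity: O(n^2)


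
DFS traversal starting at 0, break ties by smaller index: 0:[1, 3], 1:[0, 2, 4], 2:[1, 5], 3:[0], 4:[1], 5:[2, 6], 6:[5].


DFS stack-based: start with [0]
Visit order: [0, 1, 2, 5, 6, 4, 3]


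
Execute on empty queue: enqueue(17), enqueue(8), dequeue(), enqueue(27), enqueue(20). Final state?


enqueue(17) -> [17]
enqueue(8) -> [17, 8]
dequeue() returns 17 -> [8]
enqueue(27) -> [8, 27]
enqueue(20) -> [8, 27, 20]
Final queue (front to back): [8, 27, 20]


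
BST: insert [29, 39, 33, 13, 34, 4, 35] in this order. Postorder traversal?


Root = 29; build tree by BST insertion.
Postorder traversal: [4, 13, 35, 34, 33, 39, 29]


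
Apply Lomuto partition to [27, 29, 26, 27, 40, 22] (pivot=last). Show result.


Elements <= 22 go left of pivot.
Result: [22, 29, 26, 27, 40, 27], pivot at index 0


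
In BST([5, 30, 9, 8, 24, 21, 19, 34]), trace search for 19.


BST root = 5
Search for 19: compare at each node
Path: [5, 30, 9, 24, 21, 19]


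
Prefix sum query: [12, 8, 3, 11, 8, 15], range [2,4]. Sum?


Prefix sums: [0, 12, 20, 23, 34, 42, 57]
Sum[2..4] = prefix[5] - prefix[2] = 42 - 20 = 22


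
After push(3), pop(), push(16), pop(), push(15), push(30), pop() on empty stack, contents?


push(3) -> [3]
pop() returns 3 -> []
push(16) -> [16]
pop() returns 16 -> []
push(15) -> [15]
push(30) -> [15, 30]
pop() returns 30 -> [15]
Final stack (bottom to top): [15]


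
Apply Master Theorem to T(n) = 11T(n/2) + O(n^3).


a=11, b=2, c=3. log_2(11)=3.459 > c=3. Case 1: O(n^log_b(a)) = O(n^3.459)
Complexity: O(n^3.459)


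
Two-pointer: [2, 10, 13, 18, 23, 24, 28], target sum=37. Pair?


Two pointers: lo=0, hi=6
Found pair: (13, 24) summing to 37


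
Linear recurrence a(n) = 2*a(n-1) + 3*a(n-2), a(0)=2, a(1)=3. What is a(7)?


Build bottom-up:
...a(5)=303, a(6)=912, a(7)=2*912+3*303=2733


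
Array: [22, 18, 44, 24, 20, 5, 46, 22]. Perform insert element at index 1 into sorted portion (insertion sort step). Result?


After one pass: [18, 22, 44, 24, 20, 5, 46, 22]


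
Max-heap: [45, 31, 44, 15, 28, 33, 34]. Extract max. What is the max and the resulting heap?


Max = 45
Replace root with last, heapify down
Resulting heap: [44, 31, 34, 15, 28, 33]


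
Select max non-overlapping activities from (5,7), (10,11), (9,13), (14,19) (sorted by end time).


Greedy: pick earliest-ending, then skip overlaps.
Selected (3 activities): [(5, 7), (10, 11), (14, 19)]


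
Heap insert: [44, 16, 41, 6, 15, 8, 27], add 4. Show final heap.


Append 4: [44, 16, 41, 6, 15, 8, 27, 4]
Bubble up: no swaps needed
Result: [44, 16, 41, 6, 15, 8, 27, 4]


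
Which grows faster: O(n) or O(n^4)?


linear grows slower than quartic
O(n) is asymptotically smaller; O(n^4) grows faster


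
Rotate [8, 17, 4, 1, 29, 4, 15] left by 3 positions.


Left rotate by 3: [1, 29, 4, 15, 8, 17, 4]


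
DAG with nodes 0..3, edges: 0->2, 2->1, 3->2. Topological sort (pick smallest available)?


Kahn's algorithm, process smallest node first
Order: [0, 3, 2, 1]


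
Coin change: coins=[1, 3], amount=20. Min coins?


dp[0]=0; dp[i]=1+min(dp[i-c] for c in coins)
...dp[15]=5, dp[16]=6, dp[17]=7, dp[18]=6, dp[19]=7, dp[20]=8
Minimum coins for 20 = 8


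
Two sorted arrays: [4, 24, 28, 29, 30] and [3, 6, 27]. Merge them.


Compare heads, take smaller each step.
Merged: [3, 4, 6, 24, 27, 28, 29, 30]


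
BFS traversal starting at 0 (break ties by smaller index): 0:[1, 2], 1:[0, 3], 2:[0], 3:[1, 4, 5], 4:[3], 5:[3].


BFS queue: start with [0]
Visit order: [0, 1, 2, 3, 4, 5]


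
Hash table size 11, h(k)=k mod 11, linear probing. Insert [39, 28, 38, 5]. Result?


Insertions: 39->slot 6; 28->slot 7; 38->slot 5; 5->slot 8
Table: [None, None, None, None, None, 38, 39, 28, 5, None, None]


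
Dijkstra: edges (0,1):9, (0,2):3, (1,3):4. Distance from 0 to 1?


Dijkstra from 0:
Distances: {0: 0, 1: 9, 2: 3, 3: 13}
Shortest distance to 1 = 9, path = [0, 1]


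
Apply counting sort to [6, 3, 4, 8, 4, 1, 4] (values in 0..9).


Count array: [0, 1, 0, 1, 3, 0, 1, 0, 1, 0]
Reconstruct: [1, 3, 4, 4, 4, 6, 8]


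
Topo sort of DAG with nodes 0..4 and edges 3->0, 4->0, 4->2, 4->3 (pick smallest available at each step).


Kahn's algorithm, process smallest node first
Order: [1, 4, 2, 3, 0]


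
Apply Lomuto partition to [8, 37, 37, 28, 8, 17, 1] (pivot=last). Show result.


Elements <= 1 go left of pivot.
Result: [1, 37, 37, 28, 8, 17, 8], pivot at index 0


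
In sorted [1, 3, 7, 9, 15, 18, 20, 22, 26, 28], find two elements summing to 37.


Two pointers: lo=0, hi=9
Found pair: (9, 28) summing to 37


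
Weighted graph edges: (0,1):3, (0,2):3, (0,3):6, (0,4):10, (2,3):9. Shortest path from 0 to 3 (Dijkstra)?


Dijkstra from 0:
Distances: {0: 0, 1: 3, 2: 3, 3: 6, 4: 10}
Shortest distance to 3 = 6, path = [0, 3]


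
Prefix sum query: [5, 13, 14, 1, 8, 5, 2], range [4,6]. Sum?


Prefix sums: [0, 5, 18, 32, 33, 41, 46, 48]
Sum[4..6] = prefix[7] - prefix[4] = 48 - 33 = 15


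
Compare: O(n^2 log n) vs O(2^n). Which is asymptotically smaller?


n^2 log n grows slower than exponential
O(n^2 log n) is asymptotically smaller; O(2^n) grows faster


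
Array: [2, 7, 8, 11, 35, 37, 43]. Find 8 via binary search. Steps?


Search for 8:
[0,6] mid=3 arr[3]=11
[0,2] mid=1 arr[1]=7
[2,2] mid=2 arr[2]=8
Total: 3 comparisons


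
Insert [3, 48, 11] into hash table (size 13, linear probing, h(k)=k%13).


Insertions: 3->slot 3; 48->slot 9; 11->slot 11
Table: [None, None, None, 3, None, None, None, None, None, 48, None, 11, None]


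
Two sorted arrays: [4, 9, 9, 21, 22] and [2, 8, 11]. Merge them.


Compare heads, take smaller each step.
Merged: [2, 4, 8, 9, 9, 11, 21, 22]


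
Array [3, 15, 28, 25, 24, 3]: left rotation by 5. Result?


Left rotate by 5: [3, 3, 15, 28, 25, 24]


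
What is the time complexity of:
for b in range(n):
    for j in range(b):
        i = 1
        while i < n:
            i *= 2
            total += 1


Per nesting level: O(n) * O(n) [triangular over b] * O(log n) = O(n^2 log n)
Complexity: O(n^2 log n)


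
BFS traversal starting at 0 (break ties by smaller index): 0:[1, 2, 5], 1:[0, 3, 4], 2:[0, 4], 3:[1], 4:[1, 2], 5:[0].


BFS queue: start with [0]
Visit order: [0, 1, 2, 5, 3, 4]


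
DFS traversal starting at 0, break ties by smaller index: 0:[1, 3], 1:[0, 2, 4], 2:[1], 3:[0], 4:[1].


DFS stack-based: start with [0]
Visit order: [0, 1, 2, 4, 3]


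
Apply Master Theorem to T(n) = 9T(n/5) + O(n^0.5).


a=9, b=5, c=0.5. log_5(9)=1.365 > c=0.5. Case 1: O(n^log_b(a)) = O(n^1.365)
Complexity: O(n^1.365)


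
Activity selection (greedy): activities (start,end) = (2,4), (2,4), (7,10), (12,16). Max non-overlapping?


Greedy: pick earliest-ending, then skip overlaps.
Selected (3 activities): [(2, 4), (7, 10), (12, 16)]


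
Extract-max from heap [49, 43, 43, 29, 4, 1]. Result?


Max = 49
Replace root with last, heapify down
Resulting heap: [43, 29, 43, 1, 4]


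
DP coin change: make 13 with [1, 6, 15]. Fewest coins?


dp[0]=0; dp[i]=1+min(dp[i-c] for c in coins)
...dp[8]=3, dp[9]=4, dp[10]=5, dp[11]=6, dp[12]=2, dp[13]=3
Minimum coins for 13 = 3


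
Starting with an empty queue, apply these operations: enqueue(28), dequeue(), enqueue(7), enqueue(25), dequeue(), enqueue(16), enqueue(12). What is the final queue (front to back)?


enqueue(28) -> [28]
dequeue() returns 28 -> []
enqueue(7) -> [7]
enqueue(25) -> [7, 25]
dequeue() returns 7 -> [25]
enqueue(16) -> [25, 16]
enqueue(12) -> [25, 16, 12]
Final queue (front to back): [25, 16, 12]


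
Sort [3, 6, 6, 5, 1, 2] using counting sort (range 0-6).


Count array: [0, 1, 1, 1, 0, 1, 2]
Reconstruct: [1, 2, 3, 5, 6, 6]


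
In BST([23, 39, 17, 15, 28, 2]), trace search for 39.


BST root = 23
Search for 39: compare at each node
Path: [23, 39]


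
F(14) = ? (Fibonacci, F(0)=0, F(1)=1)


F(n)=F(n-1)+F(n-2)
...F(12)=144, F(13)=233, F(14)=377


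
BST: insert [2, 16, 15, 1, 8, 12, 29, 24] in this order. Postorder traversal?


Root = 2; build tree by BST insertion.
Postorder traversal: [1, 12, 8, 15, 24, 29, 16, 2]


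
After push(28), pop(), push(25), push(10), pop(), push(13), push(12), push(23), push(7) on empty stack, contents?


push(28) -> [28]
pop() returns 28 -> []
push(25) -> [25]
push(10) -> [25, 10]
pop() returns 10 -> [25]
push(13) -> [25, 13]
push(12) -> [25, 13, 12]
push(23) -> [25, 13, 12, 23]
push(7) -> [25, 13, 12, 23, 7]
Final stack (bottom to top): [25, 13, 12, 23, 7]


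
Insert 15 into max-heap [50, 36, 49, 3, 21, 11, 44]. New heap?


Append 15: [50, 36, 49, 3, 21, 11, 44, 15]
Bubble up: swap idx 7(15) with idx 3(3)
Result: [50, 36, 49, 15, 21, 11, 44, 3]


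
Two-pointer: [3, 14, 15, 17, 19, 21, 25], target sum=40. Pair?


Two pointers: lo=0, hi=6
Found pair: (15, 25) summing to 40


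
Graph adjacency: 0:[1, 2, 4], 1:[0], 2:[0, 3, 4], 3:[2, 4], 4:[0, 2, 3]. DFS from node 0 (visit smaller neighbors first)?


DFS stack-based: start with [0]
Visit order: [0, 1, 2, 3, 4]


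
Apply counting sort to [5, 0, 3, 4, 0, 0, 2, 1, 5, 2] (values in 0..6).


Count array: [3, 1, 2, 1, 1, 2, 0]
Reconstruct: [0, 0, 0, 1, 2, 2, 3, 4, 5, 5]


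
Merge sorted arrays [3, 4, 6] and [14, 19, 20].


Compare heads, take smaller each step.
Merged: [3, 4, 6, 14, 19, 20]


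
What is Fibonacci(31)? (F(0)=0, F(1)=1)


F(n)=F(n-1)+F(n-2)
...F(29)=514229, F(30)=832040, F(31)=1346269


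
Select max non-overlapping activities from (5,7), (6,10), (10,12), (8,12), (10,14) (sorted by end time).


Greedy: pick earliest-ending, then skip overlaps.
Selected (2 activities): [(5, 7), (10, 12)]


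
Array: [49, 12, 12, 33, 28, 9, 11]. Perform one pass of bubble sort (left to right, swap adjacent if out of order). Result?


After one pass: [12, 12, 33, 28, 9, 11, 49]


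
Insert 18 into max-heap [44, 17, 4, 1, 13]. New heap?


Append 18: [44, 17, 4, 1, 13, 18]
Bubble up: swap idx 5(18) with idx 2(4)
Result: [44, 17, 18, 1, 13, 4]


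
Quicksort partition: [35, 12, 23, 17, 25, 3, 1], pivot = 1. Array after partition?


Elements <= 1 go left of pivot.
Result: [1, 12, 23, 17, 25, 3, 35], pivot at index 0


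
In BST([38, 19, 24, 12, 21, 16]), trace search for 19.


BST root = 38
Search for 19: compare at each node
Path: [38, 19]


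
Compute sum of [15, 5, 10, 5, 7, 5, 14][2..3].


Prefix sums: [0, 15, 20, 30, 35, 42, 47, 61]
Sum[2..3] = prefix[4] - prefix[2] = 35 - 20 = 15


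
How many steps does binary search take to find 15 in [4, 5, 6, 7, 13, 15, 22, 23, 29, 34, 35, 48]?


Search for 15:
[0,11] mid=5 arr[5]=15
Total: 1 comparisons


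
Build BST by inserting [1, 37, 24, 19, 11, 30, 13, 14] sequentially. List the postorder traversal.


Root = 1; build tree by BST insertion.
Postorder traversal: [14, 13, 11, 19, 30, 24, 37, 1]


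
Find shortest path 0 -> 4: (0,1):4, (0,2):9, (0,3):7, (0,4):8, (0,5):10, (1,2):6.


Dijkstra from 0:
Distances: {0: 0, 1: 4, 2: 9, 3: 7, 4: 8, 5: 10}
Shortest distance to 4 = 8, path = [0, 4]


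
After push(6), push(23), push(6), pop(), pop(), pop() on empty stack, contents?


push(6) -> [6]
push(23) -> [6, 23]
push(6) -> [6, 23, 6]
pop() returns 6 -> [6, 23]
pop() returns 23 -> [6]
pop() returns 6 -> []
Final stack (bottom to top): []


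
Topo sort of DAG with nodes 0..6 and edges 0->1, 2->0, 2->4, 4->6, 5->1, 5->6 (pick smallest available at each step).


Kahn's algorithm, process smallest node first
Order: [2, 0, 3, 4, 5, 1, 6]


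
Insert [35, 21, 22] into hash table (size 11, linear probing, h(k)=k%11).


Insertions: 35->slot 2; 21->slot 10; 22->slot 0
Table: [22, None, 35, None, None, None, None, None, None, None, 21]


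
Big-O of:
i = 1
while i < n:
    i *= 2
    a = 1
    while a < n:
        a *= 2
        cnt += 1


Per nesting level: O(log n) * O(log n) = O((log n)^2)
Complexity: O((log n)^2)


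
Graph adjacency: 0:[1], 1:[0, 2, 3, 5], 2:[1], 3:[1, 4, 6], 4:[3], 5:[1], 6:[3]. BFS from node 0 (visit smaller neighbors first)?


BFS queue: start with [0]
Visit order: [0, 1, 2, 3, 5, 4, 6]


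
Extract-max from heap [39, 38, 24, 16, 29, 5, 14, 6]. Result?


Max = 39
Replace root with last, heapify down
Resulting heap: [38, 29, 24, 16, 6, 5, 14]


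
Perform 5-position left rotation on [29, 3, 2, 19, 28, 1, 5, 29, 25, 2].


Left rotate by 5: [1, 5, 29, 25, 2, 29, 3, 2, 19, 28]


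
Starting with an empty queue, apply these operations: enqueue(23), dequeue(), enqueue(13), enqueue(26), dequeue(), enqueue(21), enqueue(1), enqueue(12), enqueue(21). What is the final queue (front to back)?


enqueue(23) -> [23]
dequeue() returns 23 -> []
enqueue(13) -> [13]
enqueue(26) -> [13, 26]
dequeue() returns 13 -> [26]
enqueue(21) -> [26, 21]
enqueue(1) -> [26, 21, 1]
enqueue(12) -> [26, 21, 1, 12]
enqueue(21) -> [26, 21, 1, 12, 21]
Final queue (front to back): [26, 21, 1, 12, 21]


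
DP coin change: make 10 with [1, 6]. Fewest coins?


dp[0]=0; dp[i]=1+min(dp[i-c] for c in coins)
...dp[5]=5, dp[6]=1, dp[7]=2, dp[8]=3, dp[9]=4, dp[10]=5
Minimum coins for 10 = 5


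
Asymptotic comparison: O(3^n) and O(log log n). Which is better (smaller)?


double-logarithmic grows slower than exponential (base 3)
O(log log n) is asymptotically smaller; O(3^n) grows faster


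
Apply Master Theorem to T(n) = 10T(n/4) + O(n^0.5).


a=10, b=4, c=0.5. log_4(10)=1.661 > c=0.5. Case 1: O(n^log_b(a)) = O(n^1.661)
Complexity: O(n^1.661)


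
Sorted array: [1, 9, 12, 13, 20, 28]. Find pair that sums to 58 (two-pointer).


Two pointers: lo=0, hi=5
No pair sums to 58


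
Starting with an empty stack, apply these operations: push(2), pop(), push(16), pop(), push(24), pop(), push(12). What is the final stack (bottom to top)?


push(2) -> [2]
pop() returns 2 -> []
push(16) -> [16]
pop() returns 16 -> []
push(24) -> [24]
pop() returns 24 -> []
push(12) -> [12]
Final stack (bottom to top): [12]


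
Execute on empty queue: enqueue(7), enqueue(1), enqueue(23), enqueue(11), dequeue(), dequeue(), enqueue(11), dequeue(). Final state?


enqueue(7) -> [7]
enqueue(1) -> [7, 1]
enqueue(23) -> [7, 1, 23]
enqueue(11) -> [7, 1, 23, 11]
dequeue() returns 7 -> [1, 23, 11]
dequeue() returns 1 -> [23, 11]
enqueue(11) -> [23, 11, 11]
dequeue() returns 23 -> [11, 11]
Final queue (front to back): [11, 11]


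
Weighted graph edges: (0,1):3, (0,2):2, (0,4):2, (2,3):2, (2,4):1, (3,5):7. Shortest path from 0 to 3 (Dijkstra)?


Dijkstra from 0:
Distances: {0: 0, 1: 3, 2: 2, 3: 4, 4: 2, 5: 11}
Shortest distance to 3 = 4, path = [0, 2, 3]


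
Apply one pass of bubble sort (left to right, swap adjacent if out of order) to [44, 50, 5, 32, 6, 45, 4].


After one pass: [44, 5, 32, 6, 45, 4, 50]


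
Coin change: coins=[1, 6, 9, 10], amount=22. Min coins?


dp[0]=0; dp[i]=1+min(dp[i-c] for c in coins)
...dp[17]=3, dp[18]=2, dp[19]=2, dp[20]=2, dp[21]=3, dp[22]=3
Minimum coins for 22 = 3


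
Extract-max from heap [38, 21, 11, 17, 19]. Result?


Max = 38
Replace root with last, heapify down
Resulting heap: [21, 19, 11, 17]


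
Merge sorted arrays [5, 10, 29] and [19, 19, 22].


Compare heads, take smaller each step.
Merged: [5, 10, 19, 19, 22, 29]


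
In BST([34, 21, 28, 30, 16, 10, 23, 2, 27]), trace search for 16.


BST root = 34
Search for 16: compare at each node
Path: [34, 21, 16]


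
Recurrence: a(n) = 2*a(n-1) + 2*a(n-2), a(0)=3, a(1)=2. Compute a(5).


Build bottom-up:
...a(3)=24, a(4)=68, a(5)=2*68+2*24=184


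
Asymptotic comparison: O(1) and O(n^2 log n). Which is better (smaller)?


constant grows slower than n^2 log n
O(1) is asymptotically smaller; O(n^2 log n) grows faster


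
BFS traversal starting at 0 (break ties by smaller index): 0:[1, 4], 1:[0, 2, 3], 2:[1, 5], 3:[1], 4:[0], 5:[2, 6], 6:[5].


BFS queue: start with [0]
Visit order: [0, 1, 4, 2, 3, 5, 6]


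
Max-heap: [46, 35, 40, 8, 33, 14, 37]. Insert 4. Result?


Append 4: [46, 35, 40, 8, 33, 14, 37, 4]
Bubble up: no swaps needed
Result: [46, 35, 40, 8, 33, 14, 37, 4]


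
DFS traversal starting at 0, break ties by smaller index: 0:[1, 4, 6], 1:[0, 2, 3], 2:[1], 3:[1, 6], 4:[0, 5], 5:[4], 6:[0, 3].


DFS stack-based: start with [0]
Visit order: [0, 1, 2, 3, 6, 4, 5]


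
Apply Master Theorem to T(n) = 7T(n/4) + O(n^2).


a=7, b=4, c=2. log_4(7)=1.404 < c=2. Case 3: O(n^c) = O(n^2)
Complexity: O(n^2)


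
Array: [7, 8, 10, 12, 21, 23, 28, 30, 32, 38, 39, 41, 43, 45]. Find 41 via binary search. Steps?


Search for 41:
[0,13] mid=6 arr[6]=28
[7,13] mid=10 arr[10]=39
[11,13] mid=12 arr[12]=43
[11,11] mid=11 arr[11]=41
Total: 4 comparisons


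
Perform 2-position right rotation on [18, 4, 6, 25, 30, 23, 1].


Right rotate by 2: [23, 1, 18, 4, 6, 25, 30]


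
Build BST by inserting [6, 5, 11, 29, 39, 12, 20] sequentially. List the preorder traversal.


Root = 6; build tree by BST insertion.
Preorder traversal: [6, 5, 11, 29, 12, 20, 39]


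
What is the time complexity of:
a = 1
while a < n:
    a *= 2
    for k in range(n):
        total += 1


Per nesting level: O(log n) * O(n) = O(n log n)
Complexity: O(n log n)


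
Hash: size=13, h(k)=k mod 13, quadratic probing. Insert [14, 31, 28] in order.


Insertions: 14->slot 1; 31->slot 5; 28->slot 2
Table: [None, 14, 28, None, None, 31, None, None, None, None, None, None, None]


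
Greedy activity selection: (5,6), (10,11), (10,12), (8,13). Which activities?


Greedy: pick earliest-ending, then skip overlaps.
Selected (2 activities): [(5, 6), (10, 11)]


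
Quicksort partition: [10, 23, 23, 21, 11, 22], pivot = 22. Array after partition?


Elements <= 22 go left of pivot.
Result: [10, 21, 11, 22, 23, 23], pivot at index 3


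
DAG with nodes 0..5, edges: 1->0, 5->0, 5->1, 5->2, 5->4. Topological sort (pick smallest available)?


Kahn's algorithm, process smallest node first
Order: [3, 5, 1, 0, 2, 4]


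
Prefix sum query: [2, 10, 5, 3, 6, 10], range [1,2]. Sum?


Prefix sums: [0, 2, 12, 17, 20, 26, 36]
Sum[1..2] = prefix[3] - prefix[1] = 17 - 2 = 15


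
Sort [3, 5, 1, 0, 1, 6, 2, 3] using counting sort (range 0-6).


Count array: [1, 2, 1, 2, 0, 1, 1]
Reconstruct: [0, 1, 1, 2, 3, 3, 5, 6]


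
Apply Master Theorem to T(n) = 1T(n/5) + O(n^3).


a=1, b=5, c=3. log_5(1)=0 < c=3. Case 3: O(n^c) = O(n^3)
Complexity: O(n^3)


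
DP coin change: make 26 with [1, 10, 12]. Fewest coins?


dp[0]=0; dp[i]=1+min(dp[i-c] for c in coins)
...dp[21]=3, dp[22]=2, dp[23]=3, dp[24]=2, dp[25]=3, dp[26]=4
Minimum coins for 26 = 4


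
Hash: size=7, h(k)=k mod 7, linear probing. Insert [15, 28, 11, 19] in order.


Insertions: 15->slot 1; 28->slot 0; 11->slot 4; 19->slot 5
Table: [28, 15, None, None, 11, 19, None]


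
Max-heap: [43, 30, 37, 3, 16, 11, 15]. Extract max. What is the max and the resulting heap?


Max = 43
Replace root with last, heapify down
Resulting heap: [37, 30, 15, 3, 16, 11]


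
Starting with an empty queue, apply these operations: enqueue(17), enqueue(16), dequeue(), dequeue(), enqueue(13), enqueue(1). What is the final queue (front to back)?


enqueue(17) -> [17]
enqueue(16) -> [17, 16]
dequeue() returns 17 -> [16]
dequeue() returns 16 -> []
enqueue(13) -> [13]
enqueue(1) -> [13, 1]
Final queue (front to back): [13, 1]


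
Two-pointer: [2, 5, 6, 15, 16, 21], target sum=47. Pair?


Two pointers: lo=0, hi=5
No pair sums to 47


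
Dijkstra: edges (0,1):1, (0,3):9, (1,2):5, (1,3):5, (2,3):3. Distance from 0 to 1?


Dijkstra from 0:
Distances: {0: 0, 1: 1, 2: 6, 3: 6}
Shortest distance to 1 = 1, path = [0, 1]


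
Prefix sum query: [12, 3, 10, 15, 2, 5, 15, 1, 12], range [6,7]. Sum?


Prefix sums: [0, 12, 15, 25, 40, 42, 47, 62, 63, 75]
Sum[6..7] = prefix[8] - prefix[6] = 63 - 47 = 16


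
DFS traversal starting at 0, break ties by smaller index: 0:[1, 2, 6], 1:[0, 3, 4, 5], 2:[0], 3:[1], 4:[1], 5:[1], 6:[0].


DFS stack-based: start with [0]
Visit order: [0, 1, 3, 4, 5, 2, 6]


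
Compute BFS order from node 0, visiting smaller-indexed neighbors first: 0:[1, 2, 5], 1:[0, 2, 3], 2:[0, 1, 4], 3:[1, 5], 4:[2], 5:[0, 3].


BFS queue: start with [0]
Visit order: [0, 1, 2, 5, 3, 4]


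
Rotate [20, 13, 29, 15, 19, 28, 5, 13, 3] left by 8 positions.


Left rotate by 8: [3, 20, 13, 29, 15, 19, 28, 5, 13]


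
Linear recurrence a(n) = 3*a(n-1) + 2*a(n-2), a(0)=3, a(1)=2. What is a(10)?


Build bottom-up:
...a(8)=23136, a(9)=82400, a(10)=3*82400+2*23136=293472


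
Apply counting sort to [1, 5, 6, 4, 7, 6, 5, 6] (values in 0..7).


Count array: [0, 1, 0, 0, 1, 2, 3, 1]
Reconstruct: [1, 4, 5, 5, 6, 6, 6, 7]


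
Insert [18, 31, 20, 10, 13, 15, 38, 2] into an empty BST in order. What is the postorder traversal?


Root = 18; build tree by BST insertion.
Postorder traversal: [2, 15, 13, 10, 20, 38, 31, 18]


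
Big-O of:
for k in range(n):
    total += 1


Per nesting level: O(n) = O(n)
Complexity: O(n)


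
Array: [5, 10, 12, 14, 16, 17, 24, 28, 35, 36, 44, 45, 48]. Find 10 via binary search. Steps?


Search for 10:
[0,12] mid=6 arr[6]=24
[0,5] mid=2 arr[2]=12
[0,1] mid=0 arr[0]=5
[1,1] mid=1 arr[1]=10
Total: 4 comparisons


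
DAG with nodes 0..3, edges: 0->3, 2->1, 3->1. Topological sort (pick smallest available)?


Kahn's algorithm, process smallest node first
Order: [0, 2, 3, 1]


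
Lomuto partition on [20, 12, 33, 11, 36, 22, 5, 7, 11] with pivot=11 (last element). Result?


Elements <= 11 go left of pivot.
Result: [11, 5, 7, 11, 36, 22, 12, 33, 20], pivot at index 3


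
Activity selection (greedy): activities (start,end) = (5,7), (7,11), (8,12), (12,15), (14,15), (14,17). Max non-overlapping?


Greedy: pick earliest-ending, then skip overlaps.
Selected (3 activities): [(5, 7), (7, 11), (12, 15)]


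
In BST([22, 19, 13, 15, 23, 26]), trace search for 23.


BST root = 22
Search for 23: compare at each node
Path: [22, 23]


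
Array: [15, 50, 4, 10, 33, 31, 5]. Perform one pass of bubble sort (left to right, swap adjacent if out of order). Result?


After one pass: [15, 4, 10, 33, 31, 5, 50]


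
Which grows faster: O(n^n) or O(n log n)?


linearithmic grows slower than n^n
O(n log n) is asymptotically smaller; O(n^n) grows faster


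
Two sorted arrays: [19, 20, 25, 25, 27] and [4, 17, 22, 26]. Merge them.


Compare heads, take smaller each step.
Merged: [4, 17, 19, 20, 22, 25, 25, 26, 27]


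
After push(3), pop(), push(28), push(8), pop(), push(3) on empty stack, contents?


push(3) -> [3]
pop() returns 3 -> []
push(28) -> [28]
push(8) -> [28, 8]
pop() returns 8 -> [28]
push(3) -> [28, 3]
Final stack (bottom to top): [28, 3]


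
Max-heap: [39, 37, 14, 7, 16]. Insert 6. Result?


Append 6: [39, 37, 14, 7, 16, 6]
Bubble up: no swaps needed
Result: [39, 37, 14, 7, 16, 6]


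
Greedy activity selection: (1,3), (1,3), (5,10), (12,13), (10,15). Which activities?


Greedy: pick earliest-ending, then skip overlaps.
Selected (3 activities): [(1, 3), (5, 10), (12, 13)]


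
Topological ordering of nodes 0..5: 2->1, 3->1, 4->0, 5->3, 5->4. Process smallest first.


Kahn's algorithm, process smallest node first
Order: [2, 5, 3, 1, 4, 0]


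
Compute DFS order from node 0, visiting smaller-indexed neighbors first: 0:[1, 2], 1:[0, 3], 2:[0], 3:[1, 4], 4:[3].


DFS stack-based: start with [0]
Visit order: [0, 1, 3, 4, 2]


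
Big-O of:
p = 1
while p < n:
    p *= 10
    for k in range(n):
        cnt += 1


Per nesting level: O(log n) * O(n) = O(n log n)
Complexity: O(n log n)


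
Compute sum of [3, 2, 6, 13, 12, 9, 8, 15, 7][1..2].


Prefix sums: [0, 3, 5, 11, 24, 36, 45, 53, 68, 75]
Sum[1..2] = prefix[3] - prefix[1] = 11 - 3 = 8


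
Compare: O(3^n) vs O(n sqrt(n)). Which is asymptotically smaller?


n^1.5 grows slower than exponential (base 3)
O(n sqrt(n)) is asymptotically smaller; O(3^n) grows faster


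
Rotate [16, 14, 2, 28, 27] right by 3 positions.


Right rotate by 3: [2, 28, 27, 16, 14]


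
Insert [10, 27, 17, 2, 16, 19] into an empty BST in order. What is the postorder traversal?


Root = 10; build tree by BST insertion.
Postorder traversal: [2, 16, 19, 17, 27, 10]


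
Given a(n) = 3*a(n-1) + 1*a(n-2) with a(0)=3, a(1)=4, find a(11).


Build bottom-up:
...a(9)=63661, a(10)=210258, a(11)=3*210258+1*63661=694435


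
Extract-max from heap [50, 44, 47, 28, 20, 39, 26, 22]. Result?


Max = 50
Replace root with last, heapify down
Resulting heap: [47, 44, 39, 28, 20, 22, 26]


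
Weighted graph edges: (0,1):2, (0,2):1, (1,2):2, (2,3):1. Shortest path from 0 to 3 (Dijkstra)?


Dijkstra from 0:
Distances: {0: 0, 1: 2, 2: 1, 3: 2}
Shortest distance to 3 = 2, path = [0, 2, 3]


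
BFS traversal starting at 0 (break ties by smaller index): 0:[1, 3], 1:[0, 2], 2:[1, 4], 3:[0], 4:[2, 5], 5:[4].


BFS queue: start with [0]
Visit order: [0, 1, 3, 2, 4, 5]


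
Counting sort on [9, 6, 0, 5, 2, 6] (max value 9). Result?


Count array: [1, 0, 1, 0, 0, 1, 2, 0, 0, 1]
Reconstruct: [0, 2, 5, 6, 6, 9]


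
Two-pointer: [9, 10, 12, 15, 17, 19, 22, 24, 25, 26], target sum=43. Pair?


Two pointers: lo=0, hi=9
Found pair: (17, 26) summing to 43


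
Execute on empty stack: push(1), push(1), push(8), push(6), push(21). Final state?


push(1) -> [1]
push(1) -> [1, 1]
push(8) -> [1, 1, 8]
push(6) -> [1, 1, 8, 6]
push(21) -> [1, 1, 8, 6, 21]
Final stack (bottom to top): [1, 1, 8, 6, 21]


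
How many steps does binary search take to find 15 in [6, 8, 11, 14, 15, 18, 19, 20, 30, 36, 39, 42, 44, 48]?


Search for 15:
[0,13] mid=6 arr[6]=19
[0,5] mid=2 arr[2]=11
[3,5] mid=4 arr[4]=15
Total: 3 comparisons


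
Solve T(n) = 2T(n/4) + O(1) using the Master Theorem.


a=2, b=4, c=0. log_4(2)=0.5 > c=0. Case 1: O(n^log_b(a)) = O(sqrt(n))
Complexity: O(sqrt(n))


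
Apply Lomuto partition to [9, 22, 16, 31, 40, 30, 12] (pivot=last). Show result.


Elements <= 12 go left of pivot.
Result: [9, 12, 16, 31, 40, 30, 22], pivot at index 1


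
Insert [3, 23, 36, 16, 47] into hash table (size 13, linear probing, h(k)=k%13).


Insertions: 3->slot 3; 23->slot 10; 36->slot 11; 16->slot 4; 47->slot 8
Table: [None, None, None, 3, 16, None, None, None, 47, None, 23, 36, None]


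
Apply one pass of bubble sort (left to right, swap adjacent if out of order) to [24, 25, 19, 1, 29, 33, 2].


After one pass: [24, 19, 1, 25, 29, 2, 33]


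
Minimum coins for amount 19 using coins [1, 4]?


dp[0]=0; dp[i]=1+min(dp[i-c] for c in coins)
...dp[14]=5, dp[15]=6, dp[16]=4, dp[17]=5, dp[18]=6, dp[19]=7
Minimum coins for 19 = 7


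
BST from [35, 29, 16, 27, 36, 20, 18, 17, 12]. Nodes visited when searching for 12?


BST root = 35
Search for 12: compare at each node
Path: [35, 29, 16, 12]


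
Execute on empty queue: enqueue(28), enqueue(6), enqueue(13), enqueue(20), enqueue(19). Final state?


enqueue(28) -> [28]
enqueue(6) -> [28, 6]
enqueue(13) -> [28, 6, 13]
enqueue(20) -> [28, 6, 13, 20]
enqueue(19) -> [28, 6, 13, 20, 19]
Final queue (front to back): [28, 6, 13, 20, 19]


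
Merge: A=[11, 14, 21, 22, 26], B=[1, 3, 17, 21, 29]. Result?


Compare heads, take smaller each step.
Merged: [1, 3, 11, 14, 17, 21, 21, 22, 26, 29]


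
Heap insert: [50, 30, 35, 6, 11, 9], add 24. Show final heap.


Append 24: [50, 30, 35, 6, 11, 9, 24]
Bubble up: no swaps needed
Result: [50, 30, 35, 6, 11, 9, 24]


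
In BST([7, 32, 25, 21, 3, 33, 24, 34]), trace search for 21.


BST root = 7
Search for 21: compare at each node
Path: [7, 32, 25, 21]


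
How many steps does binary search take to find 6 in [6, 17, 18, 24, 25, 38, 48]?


Search for 6:
[0,6] mid=3 arr[3]=24
[0,2] mid=1 arr[1]=17
[0,0] mid=0 arr[0]=6
Total: 3 comparisons


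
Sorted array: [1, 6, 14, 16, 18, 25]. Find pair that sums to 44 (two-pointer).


Two pointers: lo=0, hi=5
No pair sums to 44


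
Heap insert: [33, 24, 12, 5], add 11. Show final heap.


Append 11: [33, 24, 12, 5, 11]
Bubble up: no swaps needed
Result: [33, 24, 12, 5, 11]


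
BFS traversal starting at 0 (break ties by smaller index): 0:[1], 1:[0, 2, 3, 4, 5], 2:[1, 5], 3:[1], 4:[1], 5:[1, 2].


BFS queue: start with [0]
Visit order: [0, 1, 2, 3, 4, 5]


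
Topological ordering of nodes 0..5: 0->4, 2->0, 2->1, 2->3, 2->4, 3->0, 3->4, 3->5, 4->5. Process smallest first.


Kahn's algorithm, process smallest node first
Order: [2, 1, 3, 0, 4, 5]


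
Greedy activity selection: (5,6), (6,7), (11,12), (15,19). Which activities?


Greedy: pick earliest-ending, then skip overlaps.
Selected (4 activities): [(5, 6), (6, 7), (11, 12), (15, 19)]


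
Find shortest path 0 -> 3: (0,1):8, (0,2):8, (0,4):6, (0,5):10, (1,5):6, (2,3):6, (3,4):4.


Dijkstra from 0:
Distances: {0: 0, 1: 8, 2: 8, 3: 10, 4: 6, 5: 10}
Shortest distance to 3 = 10, path = [0, 4, 3]


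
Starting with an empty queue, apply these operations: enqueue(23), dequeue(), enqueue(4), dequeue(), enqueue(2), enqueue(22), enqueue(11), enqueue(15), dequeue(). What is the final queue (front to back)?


enqueue(23) -> [23]
dequeue() returns 23 -> []
enqueue(4) -> [4]
dequeue() returns 4 -> []
enqueue(2) -> [2]
enqueue(22) -> [2, 22]
enqueue(11) -> [2, 22, 11]
enqueue(15) -> [2, 22, 11, 15]
dequeue() returns 2 -> [22, 11, 15]
Final queue (front to back): [22, 11, 15]


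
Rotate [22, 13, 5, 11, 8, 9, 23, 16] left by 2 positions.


Left rotate by 2: [5, 11, 8, 9, 23, 16, 22, 13]


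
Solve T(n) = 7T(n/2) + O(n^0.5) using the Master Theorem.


a=7, b=2, c=0.5. log_2(7)=2.807 > c=0.5. Case 1: O(n^log_b(a)) = O(n^2.807)
Complexity: O(n^2.807)


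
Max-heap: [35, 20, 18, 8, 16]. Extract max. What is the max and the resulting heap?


Max = 35
Replace root with last, heapify down
Resulting heap: [20, 16, 18, 8]


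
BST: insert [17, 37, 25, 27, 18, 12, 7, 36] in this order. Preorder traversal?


Root = 17; build tree by BST insertion.
Preorder traversal: [17, 12, 7, 37, 25, 18, 27, 36]


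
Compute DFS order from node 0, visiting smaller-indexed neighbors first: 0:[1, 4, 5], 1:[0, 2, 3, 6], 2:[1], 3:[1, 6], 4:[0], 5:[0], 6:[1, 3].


DFS stack-based: start with [0]
Visit order: [0, 1, 2, 3, 6, 4, 5]


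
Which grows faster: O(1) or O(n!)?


constant grows slower than factorial
O(1) is asymptotically smaller; O(n!) grows faster


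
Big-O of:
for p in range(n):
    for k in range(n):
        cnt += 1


Per nesting level: O(n) * O(n) = O(n^2)
Complexity: O(n^2)


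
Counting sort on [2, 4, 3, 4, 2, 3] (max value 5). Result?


Count array: [0, 0, 2, 2, 2, 0]
Reconstruct: [2, 2, 3, 3, 4, 4]


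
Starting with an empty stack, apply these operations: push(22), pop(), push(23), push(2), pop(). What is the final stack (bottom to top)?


push(22) -> [22]
pop() returns 22 -> []
push(23) -> [23]
push(2) -> [23, 2]
pop() returns 2 -> [23]
Final stack (bottom to top): [23]


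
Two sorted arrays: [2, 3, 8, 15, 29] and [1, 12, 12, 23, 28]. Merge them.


Compare heads, take smaller each step.
Merged: [1, 2, 3, 8, 12, 12, 15, 23, 28, 29]


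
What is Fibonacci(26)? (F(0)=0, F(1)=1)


F(n)=F(n-1)+F(n-2)
...F(24)=46368, F(25)=75025, F(26)=121393


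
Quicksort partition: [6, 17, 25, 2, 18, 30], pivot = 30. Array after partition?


Elements <= 30 go left of pivot.
Result: [6, 17, 25, 2, 18, 30], pivot at index 5


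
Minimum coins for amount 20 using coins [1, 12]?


dp[0]=0; dp[i]=1+min(dp[i-c] for c in coins)
...dp[15]=4, dp[16]=5, dp[17]=6, dp[18]=7, dp[19]=8, dp[20]=9
Minimum coins for 20 = 9


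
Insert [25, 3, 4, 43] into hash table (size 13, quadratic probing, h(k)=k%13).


Insertions: 25->slot 12; 3->slot 3; 4->slot 4; 43->slot 5
Table: [None, None, None, 3, 4, 43, None, None, None, None, None, None, 25]


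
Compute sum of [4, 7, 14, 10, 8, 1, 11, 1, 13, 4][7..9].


Prefix sums: [0, 4, 11, 25, 35, 43, 44, 55, 56, 69, 73]
Sum[7..9] = prefix[10] - prefix[7] = 73 - 55 = 18


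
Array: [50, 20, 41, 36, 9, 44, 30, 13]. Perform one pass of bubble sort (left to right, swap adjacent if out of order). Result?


After one pass: [20, 41, 36, 9, 44, 30, 13, 50]


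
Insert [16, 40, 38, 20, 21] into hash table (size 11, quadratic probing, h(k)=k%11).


Insertions: 16->slot 5; 40->slot 7; 38->slot 6; 20->slot 9; 21->slot 10
Table: [None, None, None, None, None, 16, 38, 40, None, 20, 21]


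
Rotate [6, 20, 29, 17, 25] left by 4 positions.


Left rotate by 4: [25, 6, 20, 29, 17]


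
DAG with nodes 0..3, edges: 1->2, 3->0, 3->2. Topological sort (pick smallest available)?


Kahn's algorithm, process smallest node first
Order: [1, 3, 0, 2]


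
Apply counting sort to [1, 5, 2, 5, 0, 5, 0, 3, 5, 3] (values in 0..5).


Count array: [2, 1, 1, 2, 0, 4]
Reconstruct: [0, 0, 1, 2, 3, 3, 5, 5, 5, 5]


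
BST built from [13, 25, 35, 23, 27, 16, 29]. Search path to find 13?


BST root = 13
Search for 13: compare at each node
Path: [13]


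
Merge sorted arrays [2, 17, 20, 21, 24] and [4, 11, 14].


Compare heads, take smaller each step.
Merged: [2, 4, 11, 14, 17, 20, 21, 24]


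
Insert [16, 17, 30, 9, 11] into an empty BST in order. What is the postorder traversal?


Root = 16; build tree by BST insertion.
Postorder traversal: [11, 9, 30, 17, 16]


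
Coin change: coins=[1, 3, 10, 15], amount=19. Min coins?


dp[0]=0; dp[i]=1+min(dp[i-c] for c in coins)
...dp[14]=3, dp[15]=1, dp[16]=2, dp[17]=3, dp[18]=2, dp[19]=3
Minimum coins for 19 = 3


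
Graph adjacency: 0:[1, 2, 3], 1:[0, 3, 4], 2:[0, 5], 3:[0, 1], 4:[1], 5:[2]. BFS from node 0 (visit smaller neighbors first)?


BFS queue: start with [0]
Visit order: [0, 1, 2, 3, 4, 5]


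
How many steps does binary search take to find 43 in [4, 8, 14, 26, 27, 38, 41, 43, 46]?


Search for 43:
[0,8] mid=4 arr[4]=27
[5,8] mid=6 arr[6]=41
[7,8] mid=7 arr[7]=43
Total: 3 comparisons


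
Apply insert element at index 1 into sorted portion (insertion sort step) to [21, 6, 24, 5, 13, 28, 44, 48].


After one pass: [6, 21, 24, 5, 13, 28, 44, 48]
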